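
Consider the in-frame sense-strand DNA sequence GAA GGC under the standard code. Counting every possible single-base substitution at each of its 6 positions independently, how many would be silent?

Codon 1 (GAA, Glu): 1 synonymous substitution.
Codon 2 (GGC, Gly): 3 synonymous substitutions.
Total: 1 + 3 = 4.

4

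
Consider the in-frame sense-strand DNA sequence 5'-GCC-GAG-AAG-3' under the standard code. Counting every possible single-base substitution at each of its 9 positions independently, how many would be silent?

Codon 1 (GCC, Ala): 3 synonymous substitutions.
Codon 2 (GAG, Glu): 1 synonymous substitution.
Codon 3 (AAG, Lys): 1 synonymous substitution.
Total: 3 + 1 + 1 = 5.

5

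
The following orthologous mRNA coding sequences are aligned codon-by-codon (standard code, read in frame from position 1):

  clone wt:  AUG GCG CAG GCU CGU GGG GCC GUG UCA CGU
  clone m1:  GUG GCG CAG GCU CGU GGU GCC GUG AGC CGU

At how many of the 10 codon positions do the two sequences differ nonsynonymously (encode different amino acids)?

1

Codon 1: AUG Met / GUG Val — nonsynonymous.
Codon 2: GCG Ala / GCG Ala — identical.
Codon 3: CAG Gln / CAG Gln — identical.
Codon 4: GCU Ala / GCU Ala — identical.
Codon 5: CGU Arg / CGU Arg — identical.
Codon 6: GGG Gly / GGU Gly — synonymous.
Codon 7: GCC Ala / GCC Ala — identical.
Codon 8: GUG Val / GUG Val — identical.
Codon 9: UCA Ser / AGC Ser — synonymous.
Codon 10: CGU Arg / CGU Arg — identical.
Nonsynonymous differences: 1.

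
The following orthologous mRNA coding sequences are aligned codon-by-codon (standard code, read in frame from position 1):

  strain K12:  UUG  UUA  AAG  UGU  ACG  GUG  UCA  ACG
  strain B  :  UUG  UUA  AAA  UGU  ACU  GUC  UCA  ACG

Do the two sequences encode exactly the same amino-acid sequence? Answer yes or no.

Codon 1: UUG Leu / UUG Leu — identical.
Codon 2: UUA Leu / UUA Leu — identical.
Codon 3: AAG Lys / AAA Lys — synonymous.
Codon 4: UGU Cys / UGU Cys — identical.
Codon 5: ACG Thr / ACU Thr — synonymous.
Codon 6: GUG Val / GUC Val — synonymous.
Codon 7: UCA Ser / UCA Ser — identical.
Codon 8: ACG Thr / ACG Thr — identical.
Nonsynonymous differences: 0 → same protein.

yes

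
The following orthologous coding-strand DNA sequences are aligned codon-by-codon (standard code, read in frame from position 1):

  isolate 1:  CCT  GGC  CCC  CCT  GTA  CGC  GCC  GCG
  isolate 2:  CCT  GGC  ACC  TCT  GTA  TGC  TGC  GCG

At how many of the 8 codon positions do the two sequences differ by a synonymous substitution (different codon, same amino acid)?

0

Codon 1: CCT Pro / CCT Pro — identical.
Codon 2: GGC Gly / GGC Gly — identical.
Codon 3: CCC Pro / ACC Thr — nonsynonymous.
Codon 4: CCT Pro / TCT Ser — nonsynonymous.
Codon 5: GTA Val / GTA Val — identical.
Codon 6: CGC Arg / TGC Cys — nonsynonymous.
Codon 7: GCC Ala / TGC Cys — nonsynonymous.
Codon 8: GCG Ala / GCG Ala — identical.
Synonymous differences: 0.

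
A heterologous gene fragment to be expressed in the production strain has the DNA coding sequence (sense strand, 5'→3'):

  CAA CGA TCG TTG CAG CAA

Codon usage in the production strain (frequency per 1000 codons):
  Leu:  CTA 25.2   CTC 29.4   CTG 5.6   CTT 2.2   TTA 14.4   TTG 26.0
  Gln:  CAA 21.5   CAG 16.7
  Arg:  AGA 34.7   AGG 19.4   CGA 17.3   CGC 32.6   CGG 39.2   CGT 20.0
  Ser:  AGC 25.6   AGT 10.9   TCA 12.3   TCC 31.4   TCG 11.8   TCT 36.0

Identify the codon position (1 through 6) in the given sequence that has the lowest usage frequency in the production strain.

Codon 1 CAA (Gln): 21.5 per 1000.
Codon 2 CGA (Arg): 17.3 per 1000.
Codon 3 TCG (Ser): 11.8 per 1000.
Codon 4 TTG (Leu): 26.0 per 1000.
Codon 5 CAG (Gln): 16.7 per 1000.
Codon 6 CAA (Gln): 21.5 per 1000.
Lowest frequency is 11.8 at codon 3.

3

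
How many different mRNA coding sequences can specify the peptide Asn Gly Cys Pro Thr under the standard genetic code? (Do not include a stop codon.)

Asn: 2 codons.
Gly: 4 codons.
Cys: 2 codons.
Pro: 4 codons.
Thr: 4 codons.
2 × 4 × 2 × 4 × 4 = 256.

256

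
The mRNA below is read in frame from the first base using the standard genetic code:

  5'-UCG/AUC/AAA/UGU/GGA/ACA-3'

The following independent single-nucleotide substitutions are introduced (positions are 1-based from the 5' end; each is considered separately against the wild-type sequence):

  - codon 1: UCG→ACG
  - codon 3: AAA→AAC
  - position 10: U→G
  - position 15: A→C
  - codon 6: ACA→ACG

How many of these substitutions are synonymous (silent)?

Codon 1: UCG (Ser) → ACG (Thr) — missense.
Codon 3: AAA (Lys) → AAC (Asn) — missense.
Codon 4: UGU (Cys) → GGU (Gly) — missense.
Codon 5: GGA (Gly) → GGC (Gly) — synonymous.
Codon 6: ACA (Thr) → ACG (Thr) — synonymous.
Synonymous: 2 of 5.

2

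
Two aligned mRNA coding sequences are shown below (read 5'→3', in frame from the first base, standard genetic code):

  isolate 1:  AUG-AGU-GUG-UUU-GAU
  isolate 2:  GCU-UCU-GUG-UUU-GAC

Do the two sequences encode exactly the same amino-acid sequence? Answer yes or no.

no

Codon 1: AUG Met / GCU Ala — nonsynonymous.
Codon 2: AGU Ser / UCU Ser — synonymous.
Codon 3: GUG Val / GUG Val — identical.
Codon 4: UUU Phe / UUU Phe — identical.
Codon 5: GAU Asp / GAC Asp — synonymous.
Nonsynonymous differences: 1 → different protein.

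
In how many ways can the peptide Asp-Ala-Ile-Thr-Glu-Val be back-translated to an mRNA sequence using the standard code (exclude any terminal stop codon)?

Asp: 2 codons.
Ala: 4 codons.
Ile: 3 codons.
Thr: 4 codons.
Glu: 2 codons.
Val: 4 codons.
2 × 4 × 3 × 4 × 2 × 4 = 768.

768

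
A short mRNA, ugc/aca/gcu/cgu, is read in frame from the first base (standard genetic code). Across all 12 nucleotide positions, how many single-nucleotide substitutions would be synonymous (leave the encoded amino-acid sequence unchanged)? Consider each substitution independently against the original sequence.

Codon 1 (UGC, Cys): 1 synonymous substitution.
Codon 2 (ACA, Thr): 3 synonymous substitutions.
Codon 3 (GCU, Ala): 3 synonymous substitutions.
Codon 4 (CGU, Arg): 3 synonymous substitutions.
Total: 1 + 3 + 3 + 3 = 10.

10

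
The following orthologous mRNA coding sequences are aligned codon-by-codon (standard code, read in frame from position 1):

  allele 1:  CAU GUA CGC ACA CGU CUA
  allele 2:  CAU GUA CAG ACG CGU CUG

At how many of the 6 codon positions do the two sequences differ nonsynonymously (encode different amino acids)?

1

Codon 1: CAU His / CAU His — identical.
Codon 2: GUA Val / GUA Val — identical.
Codon 3: CGC Arg / CAG Gln — nonsynonymous.
Codon 4: ACA Thr / ACG Thr — synonymous.
Codon 5: CGU Arg / CGU Arg — identical.
Codon 6: CUA Leu / CUG Leu — synonymous.
Nonsynonymous differences: 1.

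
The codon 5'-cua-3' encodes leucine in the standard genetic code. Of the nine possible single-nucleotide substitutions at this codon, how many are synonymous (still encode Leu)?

Position 1: UUA → 1 synonymous.
Position 2: none → 0 synonymous.
Position 3: CUU, CUC, CUG → 3 synonymous.
Total: 1 + 0 + 3 = 4.

4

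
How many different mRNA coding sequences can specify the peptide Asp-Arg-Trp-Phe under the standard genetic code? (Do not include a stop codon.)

Asp: 2 codons.
Arg: 6 codons.
Trp: 1 codon.
Phe: 2 codons.
2 × 6 × 1 × 2 = 24.

24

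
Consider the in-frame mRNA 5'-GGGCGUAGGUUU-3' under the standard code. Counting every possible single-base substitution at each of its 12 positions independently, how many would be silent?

9

Codon 1 (GGG, Gly): 3 synonymous substitutions.
Codon 2 (CGU, Arg): 3 synonymous substitutions.
Codon 3 (AGG, Arg): 2 synonymous substitutions.
Codon 4 (UUU, Phe): 1 synonymous substitution.
Total: 3 + 3 + 2 + 1 = 9.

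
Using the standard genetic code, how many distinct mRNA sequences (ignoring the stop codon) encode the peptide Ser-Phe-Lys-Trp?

Ser: 6 codons.
Phe: 2 codons.
Lys: 2 codons.
Trp: 1 codon.
6 × 2 × 2 × 1 = 24.

24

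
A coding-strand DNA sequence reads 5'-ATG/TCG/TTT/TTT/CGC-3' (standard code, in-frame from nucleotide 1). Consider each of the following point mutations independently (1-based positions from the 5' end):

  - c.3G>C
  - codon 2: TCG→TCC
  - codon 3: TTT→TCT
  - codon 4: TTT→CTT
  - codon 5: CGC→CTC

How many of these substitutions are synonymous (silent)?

Codon 1: ATG (Met) → ATC (Ile) — missense.
Codon 2: TCG (Ser) → TCC (Ser) — synonymous.
Codon 3: TTT (Phe) → TCT (Ser) — missense.
Codon 4: TTT (Phe) → CTT (Leu) — missense.
Codon 5: CGC (Arg) → CTC (Leu) — missense.
Synonymous: 1 of 5.

1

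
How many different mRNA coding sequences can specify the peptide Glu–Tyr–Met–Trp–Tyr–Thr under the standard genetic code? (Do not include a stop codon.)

32

Glu: 2 codons.
Tyr: 2 codons.
Met: 1 codon.
Trp: 1 codon.
Tyr: 2 codons.
Thr: 4 codons.
2 × 2 × 1 × 1 × 2 × 4 = 32.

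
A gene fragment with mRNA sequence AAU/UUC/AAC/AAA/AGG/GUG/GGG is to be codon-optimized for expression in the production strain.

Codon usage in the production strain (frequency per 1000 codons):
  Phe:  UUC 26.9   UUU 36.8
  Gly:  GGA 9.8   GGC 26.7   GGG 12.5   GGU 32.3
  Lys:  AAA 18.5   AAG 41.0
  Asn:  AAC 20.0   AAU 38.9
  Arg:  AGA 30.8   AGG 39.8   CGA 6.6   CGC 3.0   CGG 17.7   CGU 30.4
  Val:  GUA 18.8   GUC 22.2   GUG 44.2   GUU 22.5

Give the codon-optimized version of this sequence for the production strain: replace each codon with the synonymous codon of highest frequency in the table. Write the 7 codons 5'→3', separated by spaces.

AAU UUU AAU AAG AGG GUG GGU

Codon 1 (Asn): best is AAU at 38.9.
Codon 2 (Phe): best is UUU at 36.8.
Codon 3 (Asn): best is AAU at 38.9.
Codon 4 (Lys): best is AAG at 41.0.
Codon 5 (Arg): best is AGG at 39.8.
Codon 6 (Val): best is GUG at 44.2.
Codon 7 (Gly): best is GGU at 32.3.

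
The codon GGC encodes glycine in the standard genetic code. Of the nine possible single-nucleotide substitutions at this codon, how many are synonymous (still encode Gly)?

3

Position 1: none → 0 synonymous.
Position 2: none → 0 synonymous.
Position 3: GGU, GGA, GGG → 3 synonymous.
Total: 0 + 0 + 3 = 3.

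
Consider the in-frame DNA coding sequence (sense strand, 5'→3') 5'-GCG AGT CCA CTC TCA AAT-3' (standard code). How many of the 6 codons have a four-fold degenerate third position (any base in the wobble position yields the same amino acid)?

Codon 1 GCG (Ala): third position 4-fold.
Codon 2 AGT (Ser): third position 2-fold.
Codon 3 CCA (Pro): third position 4-fold.
Codon 4 CTC (Leu): third position 4-fold.
Codon 5 TCA (Ser): third position 4-fold.
Codon 6 AAT (Asn): third position 2-fold.
Four-fold degenerate third positions: 4.

4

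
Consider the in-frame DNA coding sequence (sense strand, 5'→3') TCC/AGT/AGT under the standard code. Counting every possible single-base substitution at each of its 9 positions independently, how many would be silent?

5

Codon 1 (TCC, Ser): 3 synonymous substitutions.
Codon 2 (AGT, Ser): 1 synonymous substitution.
Codon 3 (AGT, Ser): 1 synonymous substitution.
Total: 3 + 1 + 1 = 5.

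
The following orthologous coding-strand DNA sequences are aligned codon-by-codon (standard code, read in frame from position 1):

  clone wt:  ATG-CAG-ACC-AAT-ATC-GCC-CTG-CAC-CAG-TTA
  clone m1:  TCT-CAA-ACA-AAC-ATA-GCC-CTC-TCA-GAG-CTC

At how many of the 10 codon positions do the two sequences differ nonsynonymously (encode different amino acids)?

3

Codon 1: ATG Met / TCT Ser — nonsynonymous.
Codon 2: CAG Gln / CAA Gln — synonymous.
Codon 3: ACC Thr / ACA Thr — synonymous.
Codon 4: AAT Asn / AAC Asn — synonymous.
Codon 5: ATC Ile / ATA Ile — synonymous.
Codon 6: GCC Ala / GCC Ala — identical.
Codon 7: CTG Leu / CTC Leu — synonymous.
Codon 8: CAC His / TCA Ser — nonsynonymous.
Codon 9: CAG Gln / GAG Glu — nonsynonymous.
Codon 10: TTA Leu / CTC Leu — synonymous.
Nonsynonymous differences: 3.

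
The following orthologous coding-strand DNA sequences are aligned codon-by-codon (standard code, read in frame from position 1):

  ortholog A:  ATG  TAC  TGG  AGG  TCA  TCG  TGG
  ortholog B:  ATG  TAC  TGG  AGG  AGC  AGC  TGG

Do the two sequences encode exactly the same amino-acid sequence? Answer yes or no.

Codon 1: ATG Met / ATG Met — identical.
Codon 2: TAC Tyr / TAC Tyr — identical.
Codon 3: TGG Trp / TGG Trp — identical.
Codon 4: AGG Arg / AGG Arg — identical.
Codon 5: TCA Ser / AGC Ser — synonymous.
Codon 6: TCG Ser / AGC Ser — synonymous.
Codon 7: TGG Trp / TGG Trp — identical.
Nonsynonymous differences: 0 → same protein.

yes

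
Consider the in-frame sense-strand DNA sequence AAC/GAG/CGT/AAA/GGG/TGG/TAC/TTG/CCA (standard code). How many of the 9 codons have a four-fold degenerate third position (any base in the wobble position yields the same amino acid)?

3

Codon 1 AAC (Asn): third position 2-fold.
Codon 2 GAG (Glu): third position 2-fold.
Codon 3 CGT (Arg): third position 4-fold.
Codon 4 AAA (Lys): third position 2-fold.
Codon 5 GGG (Gly): third position 4-fold.
Codon 6 TGG (Trp): third position 1-fold.
Codon 7 TAC (Tyr): third position 2-fold.
Codon 8 TTG (Leu): third position 2-fold.
Codon 9 CCA (Pro): third position 4-fold.
Four-fold degenerate third positions: 3.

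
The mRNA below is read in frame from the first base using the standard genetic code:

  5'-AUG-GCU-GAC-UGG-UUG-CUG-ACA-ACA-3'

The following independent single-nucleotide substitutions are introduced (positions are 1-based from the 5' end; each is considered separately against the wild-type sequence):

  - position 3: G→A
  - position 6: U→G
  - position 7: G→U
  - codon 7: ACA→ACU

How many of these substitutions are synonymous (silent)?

2

Codon 1: AUG (Met) → AUA (Ile) — missense.
Codon 2: GCU (Ala) → GCG (Ala) — synonymous.
Codon 3: GAC (Asp) → UAC (Tyr) — missense.
Codon 7: ACA (Thr) → ACU (Thr) — synonymous.
Synonymous: 2 of 4.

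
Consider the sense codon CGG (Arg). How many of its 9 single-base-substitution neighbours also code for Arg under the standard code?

4

Position 1: AGG → 1 synonymous.
Position 2: none → 0 synonymous.
Position 3: CGU, CGC, CGA → 3 synonymous.
Total: 1 + 0 + 3 = 4.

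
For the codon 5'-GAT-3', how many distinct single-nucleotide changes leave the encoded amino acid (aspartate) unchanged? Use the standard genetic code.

Position 1: none → 0 synonymous.
Position 2: none → 0 synonymous.
Position 3: GAC → 1 synonymous.
Total: 0 + 0 + 1 = 1.

1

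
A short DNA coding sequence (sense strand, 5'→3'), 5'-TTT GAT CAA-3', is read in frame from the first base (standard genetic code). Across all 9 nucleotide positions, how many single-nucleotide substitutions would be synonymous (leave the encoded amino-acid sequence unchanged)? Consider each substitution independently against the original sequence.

Codon 1 (TTT, Phe): 1 synonymous substitution.
Codon 2 (GAT, Asp): 1 synonymous substitution.
Codon 3 (CAA, Gln): 1 synonymous substitution.
Total: 1 + 1 + 1 = 3.

3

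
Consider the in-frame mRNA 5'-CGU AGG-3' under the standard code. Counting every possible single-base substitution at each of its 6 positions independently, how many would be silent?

Codon 1 (CGU, Arg): 3 synonymous substitutions.
Codon 2 (AGG, Arg): 2 synonymous substitutions.
Total: 3 + 2 = 5.

5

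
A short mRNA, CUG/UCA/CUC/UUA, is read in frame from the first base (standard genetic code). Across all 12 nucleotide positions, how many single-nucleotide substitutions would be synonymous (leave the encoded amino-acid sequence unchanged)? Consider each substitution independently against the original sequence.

12

Codon 1 (CUG, Leu): 4 synonymous substitutions.
Codon 2 (UCA, Ser): 3 synonymous substitutions.
Codon 3 (CUC, Leu): 3 synonymous substitutions.
Codon 4 (UUA, Leu): 2 synonymous substitutions.
Total: 4 + 3 + 3 + 2 = 12.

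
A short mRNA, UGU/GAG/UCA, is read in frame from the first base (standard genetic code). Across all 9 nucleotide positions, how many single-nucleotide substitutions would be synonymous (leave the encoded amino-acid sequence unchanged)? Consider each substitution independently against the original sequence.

5

Codon 1 (UGU, Cys): 1 synonymous substitution.
Codon 2 (GAG, Glu): 1 synonymous substitution.
Codon 3 (UCA, Ser): 3 synonymous substitutions.
Total: 1 + 1 + 3 = 5.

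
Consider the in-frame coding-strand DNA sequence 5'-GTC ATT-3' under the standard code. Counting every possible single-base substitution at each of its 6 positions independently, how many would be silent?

Codon 1 (GTC, Val): 3 synonymous substitutions.
Codon 2 (ATT, Ile): 2 synonymous substitutions.
Total: 3 + 2 = 5.

5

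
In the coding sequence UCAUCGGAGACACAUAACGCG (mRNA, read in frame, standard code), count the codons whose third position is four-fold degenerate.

Codon 1 UCA (Ser): third position 4-fold.
Codon 2 UCG (Ser): third position 4-fold.
Codon 3 GAG (Glu): third position 2-fold.
Codon 4 ACA (Thr): third position 4-fold.
Codon 5 CAU (His): third position 2-fold.
Codon 6 AAC (Asn): third position 2-fold.
Codon 7 GCG (Ala): third position 4-fold.
Four-fold degenerate third positions: 4.

4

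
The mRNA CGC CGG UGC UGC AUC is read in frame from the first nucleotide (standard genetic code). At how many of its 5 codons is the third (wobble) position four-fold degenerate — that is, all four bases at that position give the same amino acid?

Codon 1 CGC (Arg): third position 4-fold.
Codon 2 CGG (Arg): third position 4-fold.
Codon 3 UGC (Cys): third position 2-fold.
Codon 4 UGC (Cys): third position 2-fold.
Codon 5 AUC (Ile): third position 3-fold.
Four-fold degenerate third positions: 2.

2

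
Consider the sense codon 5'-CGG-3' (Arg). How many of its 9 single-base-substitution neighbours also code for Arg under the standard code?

4

Position 1: AGG → 1 synonymous.
Position 2: none → 0 synonymous.
Position 3: CGU, CGC, CGA → 3 synonymous.
Total: 1 + 0 + 3 = 4.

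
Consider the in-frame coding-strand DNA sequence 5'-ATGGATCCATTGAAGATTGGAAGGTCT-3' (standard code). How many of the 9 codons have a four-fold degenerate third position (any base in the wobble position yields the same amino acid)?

3

Codon 1 ATG (Met): third position 1-fold.
Codon 2 GAT (Asp): third position 2-fold.
Codon 3 CCA (Pro): third position 4-fold.
Codon 4 TTG (Leu): third position 2-fold.
Codon 5 AAG (Lys): third position 2-fold.
Codon 6 ATT (Ile): third position 3-fold.
Codon 7 GGA (Gly): third position 4-fold.
Codon 8 AGG (Arg): third position 2-fold.
Codon 9 TCT (Ser): third position 4-fold.
Four-fold degenerate third positions: 3.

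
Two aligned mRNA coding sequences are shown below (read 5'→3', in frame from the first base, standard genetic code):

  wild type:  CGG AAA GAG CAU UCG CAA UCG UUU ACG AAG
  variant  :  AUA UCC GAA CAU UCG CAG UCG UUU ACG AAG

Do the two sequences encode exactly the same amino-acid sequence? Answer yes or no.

Codon 1: CGG Arg / AUA Ile — nonsynonymous.
Codon 2: AAA Lys / UCC Ser — nonsynonymous.
Codon 3: GAG Glu / GAA Glu — synonymous.
Codon 4: CAU His / CAU His — identical.
Codon 5: UCG Ser / UCG Ser — identical.
Codon 6: CAA Gln / CAG Gln — synonymous.
Codon 7: UCG Ser / UCG Ser — identical.
Codon 8: UUU Phe / UUU Phe — identical.
Codon 9: ACG Thr / ACG Thr — identical.
Codon 10: AAG Lys / AAG Lys — identical.
Nonsynonymous differences: 2 → different protein.

no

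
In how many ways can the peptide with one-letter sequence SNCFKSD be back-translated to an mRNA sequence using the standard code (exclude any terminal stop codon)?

1152

Ser: 6 codons.
Asn: 2 codons.
Cys: 2 codons.
Phe: 2 codons.
Lys: 2 codons.
Ser: 6 codons.
Asp: 2 codons.
6 × 2 × 2 × 2 × 2 × 6 × 2 = 1152.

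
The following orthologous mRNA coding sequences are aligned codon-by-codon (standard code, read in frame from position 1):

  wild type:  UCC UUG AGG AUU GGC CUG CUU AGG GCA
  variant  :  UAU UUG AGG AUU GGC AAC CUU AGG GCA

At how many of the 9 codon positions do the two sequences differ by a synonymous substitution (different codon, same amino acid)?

0

Codon 1: UCC Ser / UAU Tyr — nonsynonymous.
Codon 2: UUG Leu / UUG Leu — identical.
Codon 3: AGG Arg / AGG Arg — identical.
Codon 4: AUU Ile / AUU Ile — identical.
Codon 5: GGC Gly / GGC Gly — identical.
Codon 6: CUG Leu / AAC Asn — nonsynonymous.
Codon 7: CUU Leu / CUU Leu — identical.
Codon 8: AGG Arg / AGG Arg — identical.
Codon 9: GCA Ala / GCA Ala — identical.
Synonymous differences: 0.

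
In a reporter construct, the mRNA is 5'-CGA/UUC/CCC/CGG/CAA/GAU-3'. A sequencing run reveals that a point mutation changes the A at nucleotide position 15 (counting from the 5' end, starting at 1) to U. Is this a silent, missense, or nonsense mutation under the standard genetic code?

missense

Position 15 falls in codon 5: CAA → Gln.
After the substitution the codon is CAU → His.
Gln ≠ His, so this is a missense mutation.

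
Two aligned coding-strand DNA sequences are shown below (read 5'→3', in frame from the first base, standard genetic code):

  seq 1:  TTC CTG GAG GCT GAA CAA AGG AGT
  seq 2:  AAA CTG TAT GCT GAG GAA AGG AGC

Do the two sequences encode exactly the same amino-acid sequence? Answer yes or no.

no

Codon 1: TTC Phe / AAA Lys — nonsynonymous.
Codon 2: CTG Leu / CTG Leu — identical.
Codon 3: GAG Glu / TAT Tyr — nonsynonymous.
Codon 4: GCT Ala / GCT Ala — identical.
Codon 5: GAA Glu / GAG Glu — synonymous.
Codon 6: CAA Gln / GAA Glu — nonsynonymous.
Codon 7: AGG Arg / AGG Arg — identical.
Codon 8: AGT Ser / AGC Ser — synonymous.
Nonsynonymous differences: 3 → different protein.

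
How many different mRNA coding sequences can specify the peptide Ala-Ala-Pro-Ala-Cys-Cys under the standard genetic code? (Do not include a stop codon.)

1024

Ala: 4 codons.
Ala: 4 codons.
Pro: 4 codons.
Ala: 4 codons.
Cys: 2 codons.
Cys: 2 codons.
4 × 4 × 4 × 4 × 2 × 2 = 1024.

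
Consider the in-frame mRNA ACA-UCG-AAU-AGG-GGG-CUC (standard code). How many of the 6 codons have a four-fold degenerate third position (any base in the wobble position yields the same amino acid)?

4

Codon 1 ACA (Thr): third position 4-fold.
Codon 2 UCG (Ser): third position 4-fold.
Codon 3 AAU (Asn): third position 2-fold.
Codon 4 AGG (Arg): third position 2-fold.
Codon 5 GGG (Gly): third position 4-fold.
Codon 6 CUC (Leu): third position 4-fold.
Four-fold degenerate third positions: 4.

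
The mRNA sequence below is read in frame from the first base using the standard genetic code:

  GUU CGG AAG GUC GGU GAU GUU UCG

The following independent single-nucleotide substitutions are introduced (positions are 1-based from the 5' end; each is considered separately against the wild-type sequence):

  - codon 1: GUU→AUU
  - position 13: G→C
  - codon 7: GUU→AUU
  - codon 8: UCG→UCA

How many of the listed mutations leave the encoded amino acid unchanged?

Codon 1: GUU (Val) → AUU (Ile) — missense.
Codon 5: GGU (Gly) → CGU (Arg) — missense.
Codon 7: GUU (Val) → AUU (Ile) — missense.
Codon 8: UCG (Ser) → UCA (Ser) — synonymous.
Synonymous: 1 of 4.

1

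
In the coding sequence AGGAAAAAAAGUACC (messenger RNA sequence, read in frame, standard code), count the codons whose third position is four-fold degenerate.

Codon 1 AGG (Arg): third position 2-fold.
Codon 2 AAA (Lys): third position 2-fold.
Codon 3 AAA (Lys): third position 2-fold.
Codon 4 AGU (Ser): third position 2-fold.
Codon 5 ACC (Thr): third position 4-fold.
Four-fold degenerate third positions: 1.

1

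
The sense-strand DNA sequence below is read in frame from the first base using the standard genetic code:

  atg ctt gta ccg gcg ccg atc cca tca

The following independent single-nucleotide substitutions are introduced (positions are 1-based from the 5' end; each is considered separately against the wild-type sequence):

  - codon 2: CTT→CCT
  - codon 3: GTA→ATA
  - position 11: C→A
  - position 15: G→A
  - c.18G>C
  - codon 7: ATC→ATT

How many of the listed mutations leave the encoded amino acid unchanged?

Codon 2: CTT (Leu) → CCT (Pro) — missense.
Codon 3: GTA (Val) → ATA (Ile) — missense.
Codon 4: CCG (Pro) → CAG (Gln) — missense.
Codon 5: GCG (Ala) → GCA (Ala) — synonymous.
Codon 6: CCG (Pro) → CCC (Pro) — synonymous.
Codon 7: ATC (Ile) → ATT (Ile) — synonymous.
Synonymous: 3 of 6.

3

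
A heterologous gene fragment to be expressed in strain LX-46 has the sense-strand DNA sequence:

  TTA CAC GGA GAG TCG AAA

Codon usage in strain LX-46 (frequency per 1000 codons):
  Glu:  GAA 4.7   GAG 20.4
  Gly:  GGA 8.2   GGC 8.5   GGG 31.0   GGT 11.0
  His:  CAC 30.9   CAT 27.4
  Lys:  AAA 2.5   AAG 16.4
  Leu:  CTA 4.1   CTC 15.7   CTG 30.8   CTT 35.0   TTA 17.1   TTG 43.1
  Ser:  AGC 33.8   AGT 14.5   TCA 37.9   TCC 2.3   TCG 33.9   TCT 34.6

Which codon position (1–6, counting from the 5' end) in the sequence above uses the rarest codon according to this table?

Codon 1 TTA (Leu): 17.1 per 1000.
Codon 2 CAC (His): 30.9 per 1000.
Codon 3 GGA (Gly): 8.2 per 1000.
Codon 4 GAG (Glu): 20.4 per 1000.
Codon 5 TCG (Ser): 33.9 per 1000.
Codon 6 AAA (Lys): 2.5 per 1000.
Lowest frequency is 2.5 at codon 6.

6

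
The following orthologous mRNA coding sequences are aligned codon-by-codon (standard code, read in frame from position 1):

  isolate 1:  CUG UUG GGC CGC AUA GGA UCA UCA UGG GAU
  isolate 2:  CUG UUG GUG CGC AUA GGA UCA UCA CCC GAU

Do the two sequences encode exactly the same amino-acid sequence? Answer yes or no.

Codon 1: CUG Leu / CUG Leu — identical.
Codon 2: UUG Leu / UUG Leu — identical.
Codon 3: GGC Gly / GUG Val — nonsynonymous.
Codon 4: CGC Arg / CGC Arg — identical.
Codon 5: AUA Ile / AUA Ile — identical.
Codon 6: GGA Gly / GGA Gly — identical.
Codon 7: UCA Ser / UCA Ser — identical.
Codon 8: UCA Ser / UCA Ser — identical.
Codon 9: UGG Trp / CCC Pro — nonsynonymous.
Codon 10: GAU Asp / GAU Asp — identical.
Nonsynonymous differences: 2 → different protein.

no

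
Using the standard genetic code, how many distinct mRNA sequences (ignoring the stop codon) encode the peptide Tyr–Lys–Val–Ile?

Tyr: 2 codons.
Lys: 2 codons.
Val: 4 codons.
Ile: 3 codons.
2 × 2 × 4 × 3 = 48.

48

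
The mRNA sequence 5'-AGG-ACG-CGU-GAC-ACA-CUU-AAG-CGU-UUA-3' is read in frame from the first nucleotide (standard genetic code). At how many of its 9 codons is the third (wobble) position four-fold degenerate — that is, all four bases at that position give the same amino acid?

Codon 1 AGG (Arg): third position 2-fold.
Codon 2 ACG (Thr): third position 4-fold.
Codon 3 CGU (Arg): third position 4-fold.
Codon 4 GAC (Asp): third position 2-fold.
Codon 5 ACA (Thr): third position 4-fold.
Codon 6 CUU (Leu): third position 4-fold.
Codon 7 AAG (Lys): third position 2-fold.
Codon 8 CGU (Arg): third position 4-fold.
Codon 9 UUA (Leu): third position 2-fold.
Four-fold degenerate third positions: 5.

5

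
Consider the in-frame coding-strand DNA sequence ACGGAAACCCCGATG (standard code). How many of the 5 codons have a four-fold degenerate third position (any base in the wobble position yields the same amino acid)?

3

Codon 1 ACG (Thr): third position 4-fold.
Codon 2 GAA (Glu): third position 2-fold.
Codon 3 ACC (Thr): third position 4-fold.
Codon 4 CCG (Pro): third position 4-fold.
Codon 5 ATG (Met): third position 1-fold.
Four-fold degenerate third positions: 3.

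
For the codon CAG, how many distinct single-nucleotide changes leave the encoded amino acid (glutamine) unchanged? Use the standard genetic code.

1

Position 1: none → 0 synonymous.
Position 2: none → 0 synonymous.
Position 3: CAA → 1 synonymous.
Total: 0 + 0 + 1 = 1.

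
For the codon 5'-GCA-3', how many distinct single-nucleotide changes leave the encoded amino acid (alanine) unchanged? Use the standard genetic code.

Position 1: none → 0 synonymous.
Position 2: none → 0 synonymous.
Position 3: GCT, GCC, GCG → 3 synonymous.
Total: 0 + 0 + 3 = 3.

3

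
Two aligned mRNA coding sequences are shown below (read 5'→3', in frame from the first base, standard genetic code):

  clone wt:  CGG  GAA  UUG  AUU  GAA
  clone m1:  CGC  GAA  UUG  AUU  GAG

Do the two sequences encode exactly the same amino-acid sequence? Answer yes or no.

yes

Codon 1: CGG Arg / CGC Arg — synonymous.
Codon 2: GAA Glu / GAA Glu — identical.
Codon 3: UUG Leu / UUG Leu — identical.
Codon 4: AUU Ile / AUU Ile — identical.
Codon 5: GAA Glu / GAG Glu — synonymous.
Nonsynonymous differences: 0 → same protein.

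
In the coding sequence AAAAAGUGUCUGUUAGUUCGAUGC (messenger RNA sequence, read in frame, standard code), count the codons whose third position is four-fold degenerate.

Codon 1 AAA (Lys): third position 2-fold.
Codon 2 AAG (Lys): third position 2-fold.
Codon 3 UGU (Cys): third position 2-fold.
Codon 4 CUG (Leu): third position 4-fold.
Codon 5 UUA (Leu): third position 2-fold.
Codon 6 GUU (Val): third position 4-fold.
Codon 7 CGA (Arg): third position 4-fold.
Codon 8 UGC (Cys): third position 2-fold.
Four-fold degenerate third positions: 3.

3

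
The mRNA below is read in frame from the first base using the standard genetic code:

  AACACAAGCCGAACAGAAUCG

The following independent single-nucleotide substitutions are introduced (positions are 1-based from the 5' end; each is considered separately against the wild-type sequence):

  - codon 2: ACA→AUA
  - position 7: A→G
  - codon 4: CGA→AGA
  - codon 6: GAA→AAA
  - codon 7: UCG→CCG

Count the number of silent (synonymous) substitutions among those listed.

1

Codon 2: ACA (Thr) → AUA (Ile) — missense.
Codon 3: AGC (Ser) → GGC (Gly) — missense.
Codon 4: CGA (Arg) → AGA (Arg) — synonymous.
Codon 6: GAA (Glu) → AAA (Lys) — missense.
Codon 7: UCG (Ser) → CCG (Pro) — missense.
Synonymous: 1 of 5.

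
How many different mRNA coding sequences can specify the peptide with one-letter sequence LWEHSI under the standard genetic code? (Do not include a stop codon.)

432

Leu: 6 codons.
Trp: 1 codon.
Glu: 2 codons.
His: 2 codons.
Ser: 6 codons.
Ile: 3 codons.
6 × 1 × 2 × 2 × 6 × 3 = 432.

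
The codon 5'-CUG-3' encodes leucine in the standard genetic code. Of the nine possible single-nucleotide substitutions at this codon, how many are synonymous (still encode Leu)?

Position 1: UUG → 1 synonymous.
Position 2: none → 0 synonymous.
Position 3: CUU, CUC, CUA → 3 synonymous.
Total: 1 + 0 + 3 = 4.

4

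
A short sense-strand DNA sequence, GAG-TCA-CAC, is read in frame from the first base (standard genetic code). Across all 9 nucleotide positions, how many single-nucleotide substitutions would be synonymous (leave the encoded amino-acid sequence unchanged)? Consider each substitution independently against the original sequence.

Codon 1 (GAG, Glu): 1 synonymous substitution.
Codon 2 (TCA, Ser): 3 synonymous substitutions.
Codon 3 (CAC, His): 1 synonymous substitution.
Total: 1 + 3 + 1 = 5.

5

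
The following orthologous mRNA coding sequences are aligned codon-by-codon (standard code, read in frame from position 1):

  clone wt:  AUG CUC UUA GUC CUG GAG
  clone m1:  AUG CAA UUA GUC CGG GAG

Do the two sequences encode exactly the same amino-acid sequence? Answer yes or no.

Codon 1: AUG Met / AUG Met — identical.
Codon 2: CUC Leu / CAA Gln — nonsynonymous.
Codon 3: UUA Leu / UUA Leu — identical.
Codon 4: GUC Val / GUC Val — identical.
Codon 5: CUG Leu / CGG Arg — nonsynonymous.
Codon 6: GAG Glu / GAG Glu — identical.
Nonsynonymous differences: 2 → different protein.

no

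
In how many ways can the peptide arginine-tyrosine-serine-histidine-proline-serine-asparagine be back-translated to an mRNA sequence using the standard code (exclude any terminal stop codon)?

6912

Arg: 6 codons.
Tyr: 2 codons.
Ser: 6 codons.
His: 2 codons.
Pro: 4 codons.
Ser: 6 codons.
Asn: 2 codons.
6 × 2 × 6 × 2 × 4 × 6 × 2 = 6912.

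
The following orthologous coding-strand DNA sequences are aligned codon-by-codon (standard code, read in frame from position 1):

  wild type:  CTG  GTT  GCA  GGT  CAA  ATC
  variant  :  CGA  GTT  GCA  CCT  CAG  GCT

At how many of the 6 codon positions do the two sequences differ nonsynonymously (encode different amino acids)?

Codon 1: CTG Leu / CGA Arg — nonsynonymous.
Codon 2: GTT Val / GTT Val — identical.
Codon 3: GCA Ala / GCA Ala — identical.
Codon 4: GGT Gly / CCT Pro — nonsynonymous.
Codon 5: CAA Gln / CAG Gln — synonymous.
Codon 6: ATC Ile / GCT Ala — nonsynonymous.
Nonsynonymous differences: 3.

3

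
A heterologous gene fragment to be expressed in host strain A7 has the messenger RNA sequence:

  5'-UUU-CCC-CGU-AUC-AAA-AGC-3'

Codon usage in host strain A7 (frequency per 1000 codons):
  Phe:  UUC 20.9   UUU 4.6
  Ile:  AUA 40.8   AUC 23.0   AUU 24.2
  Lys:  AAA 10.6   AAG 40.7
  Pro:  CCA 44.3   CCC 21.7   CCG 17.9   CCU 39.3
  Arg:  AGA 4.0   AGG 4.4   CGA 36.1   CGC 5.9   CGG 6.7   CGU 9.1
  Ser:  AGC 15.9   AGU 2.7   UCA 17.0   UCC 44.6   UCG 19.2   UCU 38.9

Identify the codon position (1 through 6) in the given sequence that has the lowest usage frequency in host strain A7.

Codon 1 UUU (Phe): 4.6 per 1000.
Codon 2 CCC (Pro): 21.7 per 1000.
Codon 3 CGU (Arg): 9.1 per 1000.
Codon 4 AUC (Ile): 23.0 per 1000.
Codon 5 AAA (Lys): 10.6 per 1000.
Codon 6 AGC (Ser): 15.9 per 1000.
Lowest frequency is 4.6 at codon 1.

1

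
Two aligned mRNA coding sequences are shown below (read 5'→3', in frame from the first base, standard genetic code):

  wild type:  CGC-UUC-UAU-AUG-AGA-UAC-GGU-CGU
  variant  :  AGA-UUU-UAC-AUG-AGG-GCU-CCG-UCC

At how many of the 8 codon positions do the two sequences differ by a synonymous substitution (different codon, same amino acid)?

Codon 1: CGC Arg / AGA Arg — synonymous.
Codon 2: UUC Phe / UUU Phe — synonymous.
Codon 3: UAU Tyr / UAC Tyr — synonymous.
Codon 4: AUG Met / AUG Met — identical.
Codon 5: AGA Arg / AGG Arg — synonymous.
Codon 6: UAC Tyr / GCU Ala — nonsynonymous.
Codon 7: GGU Gly / CCG Pro — nonsynonymous.
Codon 8: CGU Arg / UCC Ser — nonsynonymous.
Synonymous differences: 4.

4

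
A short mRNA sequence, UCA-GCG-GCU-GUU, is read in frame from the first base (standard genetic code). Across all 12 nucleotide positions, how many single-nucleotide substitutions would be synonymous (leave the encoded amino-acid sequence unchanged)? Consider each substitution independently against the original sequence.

12

Codon 1 (UCA, Ser): 3 synonymous substitutions.
Codon 2 (GCG, Ala): 3 synonymous substitutions.
Codon 3 (GCU, Ala): 3 synonymous substitutions.
Codon 4 (GUU, Val): 3 synonymous substitutions.
Total: 3 + 3 + 3 + 3 = 12.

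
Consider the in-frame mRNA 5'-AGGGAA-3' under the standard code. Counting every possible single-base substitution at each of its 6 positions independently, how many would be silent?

Codon 1 (AGG, Arg): 2 synonymous substitutions.
Codon 2 (GAA, Glu): 1 synonymous substitution.
Total: 2 + 1 = 3.

3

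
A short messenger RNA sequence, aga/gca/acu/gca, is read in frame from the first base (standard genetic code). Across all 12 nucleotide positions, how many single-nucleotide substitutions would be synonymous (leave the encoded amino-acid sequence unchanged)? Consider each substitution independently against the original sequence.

Codon 1 (AGA, Arg): 2 synonymous substitutions.
Codon 2 (GCA, Ala): 3 synonymous substitutions.
Codon 3 (ACU, Thr): 3 synonymous substitutions.
Codon 4 (GCA, Ala): 3 synonymous substitutions.
Total: 2 + 3 + 3 + 3 = 11.

11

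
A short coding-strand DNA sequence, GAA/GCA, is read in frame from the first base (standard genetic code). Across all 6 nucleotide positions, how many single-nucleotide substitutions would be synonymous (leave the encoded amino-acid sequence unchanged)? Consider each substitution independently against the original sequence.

4

Codon 1 (GAA, Glu): 1 synonymous substitution.
Codon 2 (GCA, Ala): 3 synonymous substitutions.
Total: 1 + 3 = 4.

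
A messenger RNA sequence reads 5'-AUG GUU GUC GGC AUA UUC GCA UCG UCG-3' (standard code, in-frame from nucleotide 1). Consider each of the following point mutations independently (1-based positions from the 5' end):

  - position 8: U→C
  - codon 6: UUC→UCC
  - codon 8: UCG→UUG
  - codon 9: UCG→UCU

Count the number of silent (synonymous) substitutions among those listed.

1

Codon 3: GUC (Val) → GCC (Ala) — missense.
Codon 6: UUC (Phe) → UCC (Ser) — missense.
Codon 8: UCG (Ser) → UUG (Leu) — missense.
Codon 9: UCG (Ser) → UCU (Ser) — synonymous.
Synonymous: 1 of 4.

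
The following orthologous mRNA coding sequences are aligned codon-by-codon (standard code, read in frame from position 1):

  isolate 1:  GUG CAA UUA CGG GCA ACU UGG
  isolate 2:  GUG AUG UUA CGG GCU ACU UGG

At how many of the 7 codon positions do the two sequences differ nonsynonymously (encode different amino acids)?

1

Codon 1: GUG Val / GUG Val — identical.
Codon 2: CAA Gln / AUG Met — nonsynonymous.
Codon 3: UUA Leu / UUA Leu — identical.
Codon 4: CGG Arg / CGG Arg — identical.
Codon 5: GCA Ala / GCU Ala — synonymous.
Codon 6: ACU Thr / ACU Thr — identical.
Codon 7: UGG Trp / UGG Trp — identical.
Nonsynonymous differences: 1.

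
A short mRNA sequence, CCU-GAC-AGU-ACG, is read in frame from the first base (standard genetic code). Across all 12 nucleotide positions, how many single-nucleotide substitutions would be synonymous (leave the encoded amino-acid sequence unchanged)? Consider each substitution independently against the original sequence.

Codon 1 (CCU, Pro): 3 synonymous substitutions.
Codon 2 (GAC, Asp): 1 synonymous substitution.
Codon 3 (AGU, Ser): 1 synonymous substitution.
Codon 4 (ACG, Thr): 3 synonymous substitutions.
Total: 3 + 1 + 1 + 3 = 8.

8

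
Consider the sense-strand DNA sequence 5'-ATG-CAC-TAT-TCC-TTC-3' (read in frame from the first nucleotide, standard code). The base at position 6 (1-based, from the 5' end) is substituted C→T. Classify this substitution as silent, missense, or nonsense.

silent

Position 6 falls in codon 2: CAC → His.
After the substitution the codon is CAT → His.
Both encode His, so the change is synonymous.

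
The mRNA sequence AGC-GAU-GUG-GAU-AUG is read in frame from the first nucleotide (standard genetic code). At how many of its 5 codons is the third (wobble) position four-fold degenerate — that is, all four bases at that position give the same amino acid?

Codon 1 AGC (Ser): third position 2-fold.
Codon 2 GAU (Asp): third position 2-fold.
Codon 3 GUG (Val): third position 4-fold.
Codon 4 GAU (Asp): third position 2-fold.
Codon 5 AUG (Met): third position 1-fold.
Four-fold degenerate third positions: 1.

1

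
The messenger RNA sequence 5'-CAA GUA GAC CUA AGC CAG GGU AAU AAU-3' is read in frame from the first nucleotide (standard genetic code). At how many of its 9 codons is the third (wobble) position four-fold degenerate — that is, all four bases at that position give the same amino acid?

3

Codon 1 CAA (Gln): third position 2-fold.
Codon 2 GUA (Val): third position 4-fold.
Codon 3 GAC (Asp): third position 2-fold.
Codon 4 CUA (Leu): third position 4-fold.
Codon 5 AGC (Ser): third position 2-fold.
Codon 6 CAG (Gln): third position 2-fold.
Codon 7 GGU (Gly): third position 4-fold.
Codon 8 AAU (Asn): third position 2-fold.
Codon 9 AAU (Asn): third position 2-fold.
Four-fold degenerate third positions: 3.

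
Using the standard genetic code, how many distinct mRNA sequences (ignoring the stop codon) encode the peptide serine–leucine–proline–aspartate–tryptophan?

288

Ser: 6 codons.
Leu: 6 codons.
Pro: 4 codons.
Asp: 2 codons.
Trp: 1 codon.
6 × 6 × 4 × 2 × 1 = 288.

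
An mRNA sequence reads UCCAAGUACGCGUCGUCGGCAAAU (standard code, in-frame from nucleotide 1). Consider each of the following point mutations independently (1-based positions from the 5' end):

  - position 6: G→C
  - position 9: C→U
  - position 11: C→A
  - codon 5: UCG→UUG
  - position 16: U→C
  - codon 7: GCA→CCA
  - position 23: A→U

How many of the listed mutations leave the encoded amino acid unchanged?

1

Codon 2: AAG (Lys) → AAC (Asn) — missense.
Codon 3: UAC (Tyr) → UAU (Tyr) — synonymous.
Codon 4: GCG (Ala) → GAG (Glu) — missense.
Codon 5: UCG (Ser) → UUG (Leu) — missense.
Codon 6: UCG (Ser) → CCG (Pro) — missense.
Codon 7: GCA (Ala) → CCA (Pro) — missense.
Codon 8: AAU (Asn) → AUU (Ile) — missense.
Synonymous: 1 of 7.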